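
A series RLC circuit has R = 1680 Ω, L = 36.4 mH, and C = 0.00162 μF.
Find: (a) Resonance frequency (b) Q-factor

Step 1 — Resonance condition Im(Z)=0 gives ω₀ = 1/√(LC).
Step 2 — ω₀ = 1/√(0.0364·1.62e-09) = 1.302e+05 rad/s.
Step 3 — f₀ = ω₀/(2π) = 2.073e+04 Hz.
Step 4 — Series Q: Q = ω₀L/R = 1.302e+05·0.0364/1680 = 2.822.

(a) f₀ = 2.073e+04 Hz  (b) Q = 2.822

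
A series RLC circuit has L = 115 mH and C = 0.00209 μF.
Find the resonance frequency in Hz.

Step 1 — Resonance condition Im(Z)=0 gives ω₀ = 1/√(LC).
Step 2 — ω₀ = 1/√(0.115·2.09e-09) = 6.45e+04 rad/s.
Step 3 — f₀ = ω₀/(2π) = 1.027e+04 Hz.

f₀ = 1.027e+04 Hz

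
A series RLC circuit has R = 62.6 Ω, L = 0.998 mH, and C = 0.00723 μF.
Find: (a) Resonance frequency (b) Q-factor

Step 1 — Resonance condition Im(Z)=0 gives ω₀ = 1/√(LC).
Step 2 — ω₀ = 1/√(0.000998·7.23e-09) = 3.723e+05 rad/s.
Step 3 — f₀ = ω₀/(2π) = 5.925e+04 Hz.
Step 4 — Series Q: Q = ω₀L/R = 3.723e+05·0.000998/62.6 = 5.935.

(a) f₀ = 5.925e+04 Hz  (b) Q = 5.935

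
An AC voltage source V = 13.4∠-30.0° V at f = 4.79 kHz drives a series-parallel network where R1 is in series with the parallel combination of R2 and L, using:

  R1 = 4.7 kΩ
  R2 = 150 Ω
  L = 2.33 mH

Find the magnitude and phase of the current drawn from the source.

Step 1 — Angular frequency: ω = 2π·f = 2π·4790 = 3.01e+04 rad/s.
Step 2 — Component impedances:
  R1: Z = R = 4700 Ω
  R2: Z = R = 150 Ω
  L: Z = jωL = j·3.01e+04·0.00233 = 0 + j70.12 Ω
Step 3 — Parallel branch: R2 || L = 1/(1/R2 + 1/L) = 26.9 + j57.55 Ω.
Step 4 — Series with R1: Z_total = R1 + (R2 || L) = 4727 + j57.55 Ω = 4727∠0.7° Ω.
Step 5 — Source phasor: V = 13.4∠-30.0° V = 11.6 - j6.7 V.
Step 6 — Ohm's law: I = V / Z_total = (11.6 - j6.7) / (4727 + j57.55) = 0.002437 - j0.001447 A.
Step 7 — Convert to polar: |I| = 0.002835 A, ∠I = -30.7°.

I = 0.002835∠-30.7° A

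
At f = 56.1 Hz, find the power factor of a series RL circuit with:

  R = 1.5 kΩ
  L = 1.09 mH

Step 1 — Angular frequency: ω = 2π·f = 2π·56.1 = 352.5 rad/s.
Step 2 — Component impedances:
  R: Z = R = 1500 Ω
  L: Z = jωL = j·352.5·0.00109 = 0 + j0.3842 Ω
Step 3 — Series combination: Z_total = R + L = 1500 + j0.3842 Ω = 1500∠0.0° Ω.
Step 4 — Power factor: PF = cos(φ) = Re(Z)/|Z| = 1500/1500 = 1.
Step 5 — Type: Im(Z) = 0.3842 ⇒ lagging (phase φ = 0.0°).

PF = 1 (lagging, φ = 0.0°)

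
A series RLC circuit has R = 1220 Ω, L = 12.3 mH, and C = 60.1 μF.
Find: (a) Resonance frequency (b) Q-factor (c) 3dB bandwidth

Step 1 — Resonance: ω₀ = 1/√(LC) = 1/√(0.0123·6.01e-05) = 1163 rad/s.
Step 2 — f₀ = ω₀/(2π) = 185.1 Hz.
Step 3 — Series Q: Q = ω₀L/R = 1163·0.0123/1220 = 0.01173.
Step 4 — Bandwidth: Δω = ω₀/Q = 9.919e+04 rad/s; BW = Δω/(2π) = 1.579e+04 Hz.

(a) f₀ = 185.1 Hz  (b) Q = 0.01173  (c) BW = 1.579e+04 Hz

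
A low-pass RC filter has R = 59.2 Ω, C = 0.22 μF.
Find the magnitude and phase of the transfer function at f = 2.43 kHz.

Step 1 — Angular frequency: ω = 2π·2430 = 1.527e+04 rad/s.
Step 2 — Transfer function: H(jω) = 1/(1 + jωRC).
Step 3 — Denominator: 1 + jωRC = 1 + j·1.527e+04·59.2·2.2e-07 = 1 + j0.1989.
Step 4 — H = 0.962 - j0.1913.
Step 5 — Magnitude: |H| = 0.9808 (-0.2 dB); phase: φ = -11.2°.

|H| = 0.9808 (-0.2 dB), φ = -11.2°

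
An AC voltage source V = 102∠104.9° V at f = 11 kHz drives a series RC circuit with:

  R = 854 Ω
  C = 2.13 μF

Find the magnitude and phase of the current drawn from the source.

Step 1 — Angular frequency: ω = 2π·f = 2π·1.1e+04 = 6.912e+04 rad/s.
Step 2 — Component impedances:
  R: Z = R = 854 Ω
  C: Z = 1/(jωC) = -j/(ω·C) = 0 - j6.793 Ω
Step 3 — Series combination: Z_total = R + C = 854 - j6.793 Ω = 854∠-0.5° Ω.
Step 4 — Source phasor: V = 102∠104.9° V = -26.23 + j98.57 V.
Step 5 — Ohm's law: I = V / Z_total = (-26.23 + j98.57) / (854 - j6.793) = -0.03163 + j0.1152 A.
Step 6 — Convert to polar: |I| = 0.1194 A, ∠I = 105.4°.

I = 0.1194∠105.4° A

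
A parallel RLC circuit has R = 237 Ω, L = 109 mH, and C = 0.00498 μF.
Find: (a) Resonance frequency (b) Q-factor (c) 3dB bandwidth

Step 1 — Resonance: ω₀ = 1/√(LC) = 1/√(0.109·4.98e-09) = 4.292e+04 rad/s.
Step 2 — f₀ = ω₀/(2π) = 6831 Hz.
Step 3 — Parallel Q: Q = R/(ω₀L) = 237/(4.292e+04·0.109) = 0.05066.
Step 4 — Bandwidth: Δω = ω₀/Q = 8.473e+05 rad/s; BW = Δω/(2π) = 1.348e+05 Hz.

(a) f₀ = 6831 Hz  (b) Q = 0.05066  (c) BW = 1.348e+05 Hz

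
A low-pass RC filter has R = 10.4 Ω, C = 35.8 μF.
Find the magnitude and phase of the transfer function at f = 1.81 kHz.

Step 1 — Angular frequency: ω = 2π·1810 = 1.137e+04 rad/s.
Step 2 — Transfer function: H(jω) = 1/(1 + jωRC).
Step 3 — Denominator: 1 + jωRC = 1 + j·1.137e+04·10.4·3.58e-05 = 1 + j4.234.
Step 4 — H = 0.05283 - j0.2237.
Step 5 — Magnitude: |H| = 0.2298 (-12.8 dB); phase: φ = -76.7°.

|H| = 0.2298 (-12.8 dB), φ = -76.7°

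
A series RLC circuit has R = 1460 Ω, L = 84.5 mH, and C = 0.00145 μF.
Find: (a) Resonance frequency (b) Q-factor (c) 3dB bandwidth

Step 1 — Resonance condition Im(Z)=0 gives ω₀ = 1/√(LC).
Step 2 — ω₀ = 1/√(0.0845·1.45e-09) = 9.034e+04 rad/s.
Step 3 — f₀ = ω₀/(2π) = 1.438e+04 Hz.
Step 4 — Series Q: Q = ω₀L/R = 9.034e+04·0.0845/1460 = 5.229.
Step 5 — 3dB bandwidth: Δω = ω₀/Q = 1.728e+04 rad/s; BW = Δω/(2π) = 2750 Hz.

(a) f₀ = 1.438e+04 Hz  (b) Q = 5.229  (c) BW = 2750 Hz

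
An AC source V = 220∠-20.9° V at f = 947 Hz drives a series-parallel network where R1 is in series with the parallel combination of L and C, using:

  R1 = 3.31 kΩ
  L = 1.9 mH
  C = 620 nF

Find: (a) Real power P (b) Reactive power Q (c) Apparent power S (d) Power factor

Step 1 — Angular frequency: ω = 2π·f = 2π·947 = 5950 rad/s.
Step 2 — Component impedances:
  R1: Z = R = 3310 Ω
  L: Z = jωL = j·5950·0.0019 = 0 + j11.31 Ω
  C: Z = 1/(jωC) = -j/(ω·C) = 0 - j271.1 Ω
Step 3 — Parallel branch: L || C = 1/(1/L + 1/C) = 0 + j11.8 Ω.
Step 4 — Series with R1: Z_total = R1 + (L || C) = 3310 + j11.8 Ω = 3310∠0.2° Ω.
Step 5 — Source phasor: V = 220∠-20.9° V = 205.5 - j78.48 V.
Step 6 — Current: I = V / Z = 0.06201 - j0.02393 A = 0.06646∠-21.1° A.
Step 7 — Complex power: S = V·I* = 14.62 + j0.05212 VA.
Step 8 — Real power: P = Re(S) = 14.62 W.
Step 9 — Reactive power: Q = Im(S) = 0.05212 VAR.
Step 10 — Apparent power: |S| = 14.62 VA.
Step 11 — Power factor: PF = P/|S| = 1 (lagging).

(a) P = 14.62 W  (b) Q = 0.05212 VAR  (c) S = 14.62 VA  (d) PF = 1 (lagging)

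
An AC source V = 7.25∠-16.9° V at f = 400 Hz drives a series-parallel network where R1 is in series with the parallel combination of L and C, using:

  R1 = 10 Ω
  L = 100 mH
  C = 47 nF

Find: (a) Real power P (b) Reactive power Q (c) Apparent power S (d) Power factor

Step 1 — Angular frequency: ω = 2π·f = 2π·400 = 2513 rad/s.
Step 2 — Component impedances:
  R1: Z = R = 10 Ω
  L: Z = jωL = j·2513·0.1 = 0 + j251.3 Ω
  C: Z = 1/(jωC) = -j/(ω·C) = 0 - j8466 Ω
Step 3 — Parallel branch: L || C = 1/(1/L + 1/C) = 0 + j259 Ω.
Step 4 — Series with R1: Z_total = R1 + (L || C) = 10 + j259 Ω = 259.2∠87.8° Ω.
Step 5 — Source phasor: V = 7.25∠-16.9° V = 6.937 - j2.108 V.
Step 6 — Current: I = V / Z = -0.007092 - j0.02706 A = 0.02797∠-104.7° A.
Step 7 — Complex power: S = V·I* = 0.007823 + j0.2026 VA.
Step 8 — Real power: P = Re(S) = 0.007823 W.
Step 9 — Reactive power: Q = Im(S) = 0.2026 VAR.
Step 10 — Apparent power: |S| = 0.2028 VA.
Step 11 — Power factor: PF = P/|S| = 0.03858 (lagging).

(a) P = 0.007823 W  (b) Q = 0.2026 VAR  (c) S = 0.2028 VA  (d) PF = 0.03858 (lagging)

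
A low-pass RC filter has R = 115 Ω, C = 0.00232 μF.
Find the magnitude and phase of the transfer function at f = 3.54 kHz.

Step 1 — Angular frequency: ω = 2π·3540 = 2.224e+04 rad/s.
Step 2 — Transfer function: H(jω) = 1/(1 + jωRC).
Step 3 — Denominator: 1 + jωRC = 1 + j·2.224e+04·115·2.32e-09 = 1 + j0.005934.
Step 4 — H = 1 - j0.005934.
Step 5 — Magnitude: |H| = 1 (-0.0 dB); phase: φ = -0.3°.

|H| = 1 (-0.0 dB), φ = -0.3°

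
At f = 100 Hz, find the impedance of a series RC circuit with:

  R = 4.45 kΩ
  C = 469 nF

Step 1 — Angular frequency: ω = 2π·f = 2π·100 = 628.3 rad/s.
Step 2 — Component impedances:
  R: Z = R = 4450 Ω
  C: Z = 1/(jωC) = -j/(ω·C) = 0 - j3393 Ω
Step 3 — Series combination: Z_total = R + C = 4450 - j3393 Ω = 5596∠-37.3° Ω.

Z = 4450 - j3393 Ω = 5596∠-37.3° Ω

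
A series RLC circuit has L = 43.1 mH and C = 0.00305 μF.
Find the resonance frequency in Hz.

Step 1 — Resonance condition Im(Z)=0 gives ω₀ = 1/√(LC).
Step 2 — ω₀ = 1/√(0.0431·3.05e-09) = 8.722e+04 rad/s.
Step 3 — f₀ = ω₀/(2π) = 1.388e+04 Hz.

f₀ = 1.388e+04 Hz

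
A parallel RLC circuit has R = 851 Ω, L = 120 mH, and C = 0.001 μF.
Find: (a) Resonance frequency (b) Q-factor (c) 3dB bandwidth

Step 1 — Resonance: ω₀ = 1/√(LC) = 1/√(0.12·1e-09) = 9.129e+04 rad/s.
Step 2 — f₀ = ω₀/(2π) = 1.453e+04 Hz.
Step 3 — Parallel Q: Q = R/(ω₀L) = 851/(9.129e+04·0.12) = 0.07769.
Step 4 — Bandwidth: Δω = ω₀/Q = 1.175e+06 rad/s; BW = Δω/(2π) = 1.87e+05 Hz.

(a) f₀ = 1.453e+04 Hz  (b) Q = 0.07769  (c) BW = 1.87e+05 Hz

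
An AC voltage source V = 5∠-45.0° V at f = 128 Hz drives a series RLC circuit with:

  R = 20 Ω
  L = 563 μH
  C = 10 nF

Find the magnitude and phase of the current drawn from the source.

Step 1 — Angular frequency: ω = 2π·f = 2π·128 = 804.2 rad/s.
Step 2 — Component impedances:
  R: Z = R = 20 Ω
  L: Z = jωL = j·804.2·0.000563 = 0 + j0.4528 Ω
  C: Z = 1/(jωC) = -j/(ω·C) = 0 - j1.243e+05 Ω
Step 3 — Series combination: Z_total = R + L + C = 20 - j1.243e+05 Ω = 1.243e+05∠-90.0° Ω.
Step 4 — Source phasor: V = 5∠-45.0° V = 3.536 - j3.536 V.
Step 5 — Ohm's law: I = V / Z_total = (3.536 - j3.536) / (20 - j1.243e+05) = 2.844e-05 + j2.843e-05 A.
Step 6 — Convert to polar: |I| = 4.021e-05 A, ∠I = 45.0°.

I = 4.021e-05∠45.0° A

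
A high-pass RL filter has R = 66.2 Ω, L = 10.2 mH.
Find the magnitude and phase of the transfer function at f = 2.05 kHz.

Step 1 — Angular frequency: ω = 2π·2050 = 1.288e+04 rad/s.
Step 2 — Transfer function: H(jω) = jωL/(R + jωL).
Step 3 — Numerator jωL = j·131.4; denominator R + jωL = 66.2 + j131.4.
Step 4 — H = 0.7975 + j0.4019.
Step 5 — Magnitude: |H| = 0.893 (-1.0 dB); phase: φ = 26.7°.

|H| = 0.893 (-1.0 dB), φ = 26.7°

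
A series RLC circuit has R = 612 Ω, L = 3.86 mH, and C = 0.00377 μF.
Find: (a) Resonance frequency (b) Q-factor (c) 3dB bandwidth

Step 1 — Resonance: ω₀ = 1/√(LC) = 1/√(0.00386·3.77e-09) = 2.621e+05 rad/s.
Step 2 — f₀ = ω₀/(2π) = 4.172e+04 Hz.
Step 3 — Series Q: Q = ω₀L/R = 2.621e+05·0.00386/612 = 1.653.
Step 4 — Bandwidth: Δω = ω₀/Q = 1.585e+05 rad/s; BW = Δω/(2π) = 2.523e+04 Hz.

(a) f₀ = 4.172e+04 Hz  (b) Q = 1.653  (c) BW = 2.523e+04 Hz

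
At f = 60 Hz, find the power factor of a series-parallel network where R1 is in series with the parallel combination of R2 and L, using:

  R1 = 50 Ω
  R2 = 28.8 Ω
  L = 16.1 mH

Step 1 — Angular frequency: ω = 2π·f = 2π·60 = 377 rad/s.
Step 2 — Component impedances:
  R1: Z = R = 50 Ω
  R2: Z = R = 28.8 Ω
  L: Z = jωL = j·377·0.0161 = 0 + j6.07 Ω
Step 3 — Parallel branch: R2 || L = 1/(1/R2 + 1/L) = 1.225 + j5.811 Ω.
Step 4 — Series with R1: Z_total = R1 + (R2 || L) = 51.22 + j5.811 Ω = 51.55∠6.5° Ω.
Step 5 — Power factor: PF = cos(φ) = Re(Z)/|Z| = 51.22/51.55 = 0.9936.
Step 6 — Type: Im(Z) = 5.811 ⇒ lagging (phase φ = 6.5°).

PF = 0.9936 (lagging, φ = 6.5°)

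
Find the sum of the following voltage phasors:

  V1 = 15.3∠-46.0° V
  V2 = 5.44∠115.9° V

Step 1 — Convert each phasor to rectangular form:
  V1 = 15.3·(cos(-46.0°) + j·sin(-46.0°)) = 10.63 - j11.01 V
  V2 = 5.44·(cos(115.9°) + j·sin(115.9°)) = -2.376 + j4.894 V
Step 2 — Sum components: V_total = 8.252 - j6.112 V.
Step 3 — Convert to polar: |V_total| = 10.27 V, ∠V_total = -36.5°.

V_total = 10.27∠-36.5° V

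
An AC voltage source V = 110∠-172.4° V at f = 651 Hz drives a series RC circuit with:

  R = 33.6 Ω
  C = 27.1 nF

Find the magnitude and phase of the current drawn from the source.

Step 1 — Angular frequency: ω = 2π·f = 2π·651 = 4090 rad/s.
Step 2 — Component impedances:
  R: Z = R = 33.6 Ω
  C: Z = 1/(jωC) = -j/(ω·C) = 0 - j9021 Ω
Step 3 — Series combination: Z_total = R + C = 33.6 - j9021 Ω = 9021∠-89.8° Ω.
Step 4 — Source phasor: V = 110∠-172.4° V = -109 - j14.55 V.
Step 5 — Ohm's law: I = V / Z_total = (-109 - j14.55) / (33.6 - j9021) = 0.001568 - j0.01209 A.
Step 6 — Convert to polar: |I| = 0.01219 A, ∠I = -82.6°.

I = 0.01219∠-82.6° A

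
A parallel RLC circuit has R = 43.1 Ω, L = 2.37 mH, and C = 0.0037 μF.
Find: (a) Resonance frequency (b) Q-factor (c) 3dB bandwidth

Step 1 — Resonance: ω₀ = 1/√(LC) = 1/√(0.00237·3.7e-09) = 3.377e+05 rad/s.
Step 2 — f₀ = ω₀/(2π) = 5.375e+04 Hz.
Step 3 — Parallel Q: Q = R/(ω₀L) = 43.1/(3.377e+05·0.00237) = 0.05385.
Step 4 — Bandwidth: Δω = ω₀/Q = 6.271e+06 rad/s; BW = Δω/(2π) = 9.98e+05 Hz.

(a) f₀ = 5.375e+04 Hz  (b) Q = 0.05385  (c) BW = 9.98e+05 Hz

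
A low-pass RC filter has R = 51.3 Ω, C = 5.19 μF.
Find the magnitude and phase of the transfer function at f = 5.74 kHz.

Step 1 — Angular frequency: ω = 2π·5740 = 3.607e+04 rad/s.
Step 2 — Transfer function: H(jω) = 1/(1 + jωRC).
Step 3 — Denominator: 1 + jωRC = 1 + j·3.607e+04·51.3·5.19e-06 = 1 + j9.602.
Step 4 — H = 0.01073 - j0.103.
Step 5 — Magnitude: |H| = 0.1036 (-19.7 dB); phase: φ = -84.1°.

|H| = 0.1036 (-19.7 dB), φ = -84.1°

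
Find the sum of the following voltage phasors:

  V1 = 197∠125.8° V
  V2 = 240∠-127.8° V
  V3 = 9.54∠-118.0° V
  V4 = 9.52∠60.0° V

Step 1 — Convert each phasor to rectangular form:
  V1 = 197·(cos(125.8°) + j·sin(125.8°)) = -115.2 + j159.8 V
  V2 = 240·(cos(-127.8°) + j·sin(-127.8°)) = -147.1 - j189.6 V
  V3 = 9.54·(cos(-118.0°) + j·sin(-118.0°)) = -4.479 - j8.423 V
  V4 = 9.52·(cos(60.0°) + j·sin(60.0°)) = 4.76 + j8.245 V
Step 2 — Sum components: V_total = -262.1 - j30.04 V.
Step 3 — Convert to polar: |V_total| = 263.8 V, ∠V_total = -173.5°.

V_total = 263.8∠-173.5° V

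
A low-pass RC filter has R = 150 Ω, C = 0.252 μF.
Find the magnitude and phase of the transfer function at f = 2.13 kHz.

Step 1 — Angular frequency: ω = 2π·2130 = 1.338e+04 rad/s.
Step 2 — Transfer function: H(jω) = 1/(1 + jωRC).
Step 3 — Denominator: 1 + jωRC = 1 + j·1.338e+04·150·2.52e-07 = 1 + j0.5059.
Step 4 — H = 0.7962 - j0.4028.
Step 5 — Magnitude: |H| = 0.8923 (-1.0 dB); phase: φ = -26.8°.

|H| = 0.8923 (-1.0 dB), φ = -26.8°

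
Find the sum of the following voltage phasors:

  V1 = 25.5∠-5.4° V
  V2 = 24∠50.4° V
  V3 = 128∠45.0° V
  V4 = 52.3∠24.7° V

Step 1 — Convert each phasor to rectangular form:
  V1 = 25.5·(cos(-5.4°) + j·sin(-5.4°)) = 25.39 - j2.4 V
  V2 = 24·(cos(50.4°) + j·sin(50.4°)) = 15.3 + j18.49 V
  V3 = 128·(cos(45.0°) + j·sin(45.0°)) = 90.51 + j90.51 V
  V4 = 52.3·(cos(24.7°) + j·sin(24.7°)) = 47.51 + j21.85 V
Step 2 — Sum components: V_total = 178.7 + j128.5 V.
Step 3 — Convert to polar: |V_total| = 220.1 V, ∠V_total = 35.7°.

V_total = 220.1∠35.7° V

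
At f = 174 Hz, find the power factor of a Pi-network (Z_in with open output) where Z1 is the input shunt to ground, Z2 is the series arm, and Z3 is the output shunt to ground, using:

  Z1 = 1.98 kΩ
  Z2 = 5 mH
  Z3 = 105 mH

Step 1 — Angular frequency: ω = 2π·f = 2π·174 = 1093 rad/s.
Step 2 — Component impedances:
  Z1: Z = R = 1980 Ω
  Z2: Z = jωL = j·1093·0.005 = 0 + j5.466 Ω
  Z3: Z = jωL = j·1093·0.105 = 0 + j114.8 Ω
Step 3 — With open output, the series arm Z2 and the output shunt Z3 appear in series to ground: Z2 + Z3 = 0 + j120.3 Ω.
Step 4 — Parallel with input shunt Z1: Z_in = Z1 || (Z2 + Z3) = 7.277 + j119.8 Ω = 120∠86.5° Ω.
Step 5 — Power factor: PF = cos(φ) = Re(Z)/|Z| = 7.2775/120.04 = 0.06063.
Step 6 — Type: Im(Z) = 119.8 ⇒ lagging (phase φ = 86.5°).

PF = 0.06063 (lagging, φ = 86.5°)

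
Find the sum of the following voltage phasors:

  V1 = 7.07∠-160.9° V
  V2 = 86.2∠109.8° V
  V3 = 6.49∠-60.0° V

Step 1 — Convert each phasor to rectangular form:
  V1 = 7.07·(cos(-160.9°) + j·sin(-160.9°)) = -6.681 - j2.313 V
  V2 = 86.2·(cos(109.8°) + j·sin(109.8°)) = -29.2 + j81.1 V
  V3 = 6.49·(cos(-60.0°) + j·sin(-60.0°)) = 3.245 - j5.621 V
Step 2 — Sum components: V_total = -32.63 + j73.17 V.
Step 3 — Convert to polar: |V_total| = 80.12 V, ∠V_total = 114.0°.

V_total = 80.12∠114.0° V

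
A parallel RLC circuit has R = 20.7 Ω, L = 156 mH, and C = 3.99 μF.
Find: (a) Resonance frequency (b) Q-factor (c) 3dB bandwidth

Step 1 — Resonance: ω₀ = 1/√(LC) = 1/√(0.156·3.99e-06) = 1268 rad/s.
Step 2 — f₀ = ω₀/(2π) = 201.7 Hz.
Step 3 — Parallel Q: Q = R/(ω₀L) = 20.7/(1268·0.156) = 0.1047.
Step 4 — Bandwidth: Δω = ω₀/Q = 1.211e+04 rad/s; BW = Δω/(2π) = 1927 Hz.

(a) f₀ = 201.7 Hz  (b) Q = 0.1047  (c) BW = 1927 Hz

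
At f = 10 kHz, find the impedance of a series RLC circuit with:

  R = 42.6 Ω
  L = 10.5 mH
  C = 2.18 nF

Step 1 — Angular frequency: ω = 2π·f = 2π·1e+04 = 6.283e+04 rad/s.
Step 2 — Component impedances:
  R: Z = R = 42.6 Ω
  L: Z = jωL = j·6.283e+04·0.0105 = 0 + j659.7 Ω
  C: Z = 1/(jωC) = -j/(ω·C) = 0 - j7301 Ω
Step 3 — Series combination: Z_total = R + L + C = 42.6 - j6641 Ω = 6641∠-89.6° Ω.

Z = 42.6 - j6641 Ω = 6641∠-89.6° Ω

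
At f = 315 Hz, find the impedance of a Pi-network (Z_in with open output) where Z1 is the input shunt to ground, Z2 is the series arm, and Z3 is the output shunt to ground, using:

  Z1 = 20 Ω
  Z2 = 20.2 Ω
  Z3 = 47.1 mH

Step 1 — Angular frequency: ω = 2π·f = 2π·315 = 1979 rad/s.
Step 2 — Component impedances:
  Z1: Z = R = 20 Ω
  Z2: Z = R = 20.2 Ω
  Z3: Z = jωL = j·1979·0.0471 = 0 + j93.22 Ω
Step 3 — With open output, the series arm Z2 and the output shunt Z3 appear in series to ground: Z2 + Z3 = 20.2 + j93.22 Ω.
Step 4 — Parallel with input shunt Z1: Z_in = Z1 || (Z2 + Z3) = 18.44 + j3.618 Ω = 18.79∠11.1° Ω.

Z = 18.44 + j3.618 Ω = 18.79∠11.1° Ω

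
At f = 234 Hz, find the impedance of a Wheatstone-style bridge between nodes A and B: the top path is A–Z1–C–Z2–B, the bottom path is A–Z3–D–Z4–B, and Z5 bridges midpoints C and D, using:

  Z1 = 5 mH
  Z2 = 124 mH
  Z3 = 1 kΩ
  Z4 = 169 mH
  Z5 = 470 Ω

Step 1 — Angular frequency: ω = 2π·f = 2π·234 = 1470 rad/s.
Step 2 — Component impedances:
  Z1: Z = jωL = j·1470·0.005 = 0 + j7.351 Ω
  Z2: Z = jωL = j·1470·0.124 = 0 + j182.3 Ω
  Z3: Z = R = 1000 Ω
  Z4: Z = jωL = j·1470·0.169 = 0 + j248.5 Ω
  Z5: Z = R = 470 Ω
Step 3 — Bridge requires nodal analysis (the Z5 bridge couples midpoints C and D, so the two paths cannot be reduced to a simple series/parallel combination). Setting node B to ground and injecting 1 A at node A, the 3-node admittance system at A, C, D solves to V_A = Z_AB = 37.83 + j138.6 Ω = 143.7∠74.7° Ω.

Z = 37.83 + j138.6 Ω = 143.7∠74.7° Ω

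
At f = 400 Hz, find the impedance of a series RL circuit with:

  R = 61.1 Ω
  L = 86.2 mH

Step 1 — Angular frequency: ω = 2π·f = 2π·400 = 2513 rad/s.
Step 2 — Component impedances:
  R: Z = R = 61.1 Ω
  L: Z = jωL = j·2513·0.0862 = 0 + j216.6 Ω
Step 3 — Series combination: Z_total = R + L = 61.1 + j216.6 Ω = 225.1∠74.2° Ω.

Z = 61.1 + j216.6 Ω = 225.1∠74.2° Ω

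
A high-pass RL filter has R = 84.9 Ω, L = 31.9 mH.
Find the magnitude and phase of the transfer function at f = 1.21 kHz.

Step 1 — Angular frequency: ω = 2π·1210 = 7603 rad/s.
Step 2 — Transfer function: H(jω) = jωL/(R + jωL).
Step 3 — Numerator jωL = j·242.5; denominator R + jωL = 84.9 + j242.5.
Step 4 — H = 0.8908 + j0.3119.
Step 5 — Magnitude: |H| = 0.9438 (-0.5 dB); phase: φ = 19.3°.

|H| = 0.9438 (-0.5 dB), φ = 19.3°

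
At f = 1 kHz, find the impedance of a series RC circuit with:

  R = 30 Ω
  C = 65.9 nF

Step 1 — Angular frequency: ω = 2π·f = 2π·1000 = 6283 rad/s.
Step 2 — Component impedances:
  R: Z = R = 30 Ω
  C: Z = 1/(jωC) = -j/(ω·C) = 0 - j2415 Ω
Step 3 — Series combination: Z_total = R + C = 30 - j2415 Ω = 2415∠-89.3° Ω.

Z = 30 - j2415 Ω = 2415∠-89.3° Ω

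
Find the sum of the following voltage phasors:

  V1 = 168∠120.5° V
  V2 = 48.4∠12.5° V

Step 1 — Convert each phasor to rectangular form:
  V1 = 168·(cos(120.5°) + j·sin(120.5°)) = -85.27 + j144.8 V
  V2 = 48.4·(cos(12.5°) + j·sin(12.5°)) = 47.25 + j10.48 V
Step 2 — Sum components: V_total = -38.01 + j155.2 V.
Step 3 — Convert to polar: |V_total| = 159.8 V, ∠V_total = 103.8°.

V_total = 159.8∠103.8° V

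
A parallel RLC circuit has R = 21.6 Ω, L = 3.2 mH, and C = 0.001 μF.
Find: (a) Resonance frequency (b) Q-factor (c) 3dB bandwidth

Step 1 — Resonance: ω₀ = 1/√(LC) = 1/√(0.0032·1e-09) = 5.59e+05 rad/s.
Step 2 — f₀ = ω₀/(2π) = 8.897e+04 Hz.
Step 3 — Parallel Q: Q = R/(ω₀L) = 21.6/(5.59e+05·0.0032) = 0.01207.
Step 4 — Bandwidth: Δω = ω₀/Q = 4.63e+07 rad/s; BW = Δω/(2π) = 7.368e+06 Hz.

(a) f₀ = 8.897e+04 Hz  (b) Q = 0.01207  (c) BW = 7.368e+06 Hz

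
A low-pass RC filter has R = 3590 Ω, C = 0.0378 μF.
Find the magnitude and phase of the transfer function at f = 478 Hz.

Step 1 — Angular frequency: ω = 2π·478 = 3003 rad/s.
Step 2 — Transfer function: H(jω) = 1/(1 + jωRC).
Step 3 — Denominator: 1 + jωRC = 1 + j·3003·3590·3.78e-08 = 1 + j0.4076.
Step 4 — H = 0.8576 - j0.3495.
Step 5 — Magnitude: |H| = 0.926 (-0.7 dB); phase: φ = -22.2°.

|H| = 0.926 (-0.7 dB), φ = -22.2°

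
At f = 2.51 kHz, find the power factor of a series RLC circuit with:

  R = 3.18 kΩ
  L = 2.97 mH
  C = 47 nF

Step 1 — Angular frequency: ω = 2π·f = 2π·2510 = 1.577e+04 rad/s.
Step 2 — Component impedances:
  R: Z = R = 3180 Ω
  L: Z = jωL = j·1.577e+04·0.00297 = 0 + j46.84 Ω
  C: Z = 1/(jωC) = -j/(ω·C) = 0 - j1349 Ω
Step 3 — Series combination: Z_total = R + L + C = 3180 - j1302 Ω = 3436∠-22.3° Ω.
Step 4 — Power factor: PF = cos(φ) = Re(Z)/|Z| = 3180/3436.3 = 0.9254.
Step 5 — Type: Im(Z) = -1302 ⇒ leading (phase φ = -22.3°).

PF = 0.9254 (leading, φ = -22.3°)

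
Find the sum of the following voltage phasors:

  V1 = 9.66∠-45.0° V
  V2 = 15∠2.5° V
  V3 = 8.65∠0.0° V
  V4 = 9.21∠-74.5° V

Step 1 — Convert each phasor to rectangular form:
  V1 = 9.66·(cos(-45.0°) + j·sin(-45.0°)) = 6.831 - j6.831 V
  V2 = 15·(cos(2.5°) + j·sin(2.5°)) = 14.99 + j0.6543 V
  V3 = 8.65·(cos(0.0°) + j·sin(0.0°)) = 8.65 V
  V4 = 9.21·(cos(-74.5°) + j·sin(-74.5°)) = 2.461 - j8.875 V
Step 2 — Sum components: V_total = 32.93 - j15.05 V.
Step 3 — Convert to polar: |V_total| = 36.2 V, ∠V_total = -24.6°.

V_total = 36.2∠-24.6° V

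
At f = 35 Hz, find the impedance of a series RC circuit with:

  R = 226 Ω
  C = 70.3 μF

Step 1 — Angular frequency: ω = 2π·f = 2π·35 = 219.9 rad/s.
Step 2 — Component impedances:
  R: Z = R = 226 Ω
  C: Z = 1/(jωC) = -j/(ω·C) = 0 - j64.68 Ω
Step 3 — Series combination: Z_total = R + C = 226 - j64.68 Ω = 235.1∠-16.0° Ω.

Z = 226 - j64.68 Ω = 235.1∠-16.0° Ω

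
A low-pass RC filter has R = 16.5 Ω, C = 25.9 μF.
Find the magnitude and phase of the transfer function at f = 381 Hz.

Step 1 — Angular frequency: ω = 2π·381 = 2394 rad/s.
Step 2 — Transfer function: H(jω) = 1/(1 + jωRC).
Step 3 — Denominator: 1 + jωRC = 1 + j·2394·16.5·2.59e-05 = 1 + j1.023.
Step 4 — H = 0.4886 - j0.4999.
Step 5 — Magnitude: |H| = 0.699 (-3.1 dB); phase: φ = -45.7°.

|H| = 0.699 (-3.1 dB), φ = -45.7°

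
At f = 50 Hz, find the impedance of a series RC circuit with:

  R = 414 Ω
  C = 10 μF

Step 1 — Angular frequency: ω = 2π·f = 2π·50 = 314.2 rad/s.
Step 2 — Component impedances:
  R: Z = R = 414 Ω
  C: Z = 1/(jωC) = -j/(ω·C) = 0 - j318.3 Ω
Step 3 — Series combination: Z_total = R + C = 414 - j318.3 Ω = 522.2∠-37.6° Ω.

Z = 414 - j318.3 Ω = 522.2∠-37.6° Ω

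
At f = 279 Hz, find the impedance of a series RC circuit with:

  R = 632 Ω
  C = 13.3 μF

Step 1 — Angular frequency: ω = 2π·f = 2π·279 = 1753 rad/s.
Step 2 — Component impedances:
  R: Z = R = 632 Ω
  C: Z = 1/(jωC) = -j/(ω·C) = 0 - j42.89 Ω
Step 3 — Series combination: Z_total = R + C = 632 - j42.89 Ω = 633.5∠-3.9° Ω.

Z = 632 - j42.89 Ω = 633.5∠-3.9° Ω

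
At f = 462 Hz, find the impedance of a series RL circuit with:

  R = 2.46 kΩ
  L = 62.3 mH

Step 1 — Angular frequency: ω = 2π·f = 2π·462 = 2903 rad/s.
Step 2 — Component impedances:
  R: Z = R = 2460 Ω
  L: Z = jωL = j·2903·0.0623 = 0 + j180.8 Ω
Step 3 — Series combination: Z_total = R + L = 2460 + j180.8 Ω = 2467∠4.2° Ω.

Z = 2460 + j180.8 Ω = 2467∠4.2° Ω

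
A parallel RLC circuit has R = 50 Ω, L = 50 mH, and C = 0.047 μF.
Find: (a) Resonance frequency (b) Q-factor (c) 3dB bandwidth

Step 1 — Resonance: ω₀ = 1/√(LC) = 1/√(0.05·4.7e-08) = 2.063e+04 rad/s.
Step 2 — f₀ = ω₀/(2π) = 3283 Hz.
Step 3 — Parallel Q: Q = R/(ω₀L) = 50/(2.063e+04·0.05) = 0.04848.
Step 4 — Bandwidth: Δω = ω₀/Q = 4.255e+05 rad/s; BW = Δω/(2π) = 6.773e+04 Hz.

(a) f₀ = 3283 Hz  (b) Q = 0.04848  (c) BW = 6.773e+04 Hz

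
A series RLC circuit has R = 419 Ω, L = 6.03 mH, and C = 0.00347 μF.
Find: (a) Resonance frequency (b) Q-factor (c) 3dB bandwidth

Step 1 — Resonance: ω₀ = 1/√(LC) = 1/√(0.00603·3.47e-09) = 2.186e+05 rad/s.
Step 2 — f₀ = ω₀/(2π) = 3.479e+04 Hz.
Step 3 — Series Q: Q = ω₀L/R = 2.186e+05·0.00603/419 = 3.146.
Step 4 — Bandwidth: Δω = ω₀/Q = 6.949e+04 rad/s; BW = Δω/(2π) = 1.106e+04 Hz.

(a) f₀ = 3.479e+04 Hz  (b) Q = 3.146  (c) BW = 1.106e+04 Hz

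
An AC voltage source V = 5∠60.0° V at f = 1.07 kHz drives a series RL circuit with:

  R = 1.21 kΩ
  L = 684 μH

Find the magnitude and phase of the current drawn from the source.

Step 1 — Angular frequency: ω = 2π·f = 2π·1070 = 6723 rad/s.
Step 2 — Component impedances:
  R: Z = R = 1210 Ω
  L: Z = jωL = j·6723·0.000684 = 0 + j4.599 Ω
Step 3 — Series combination: Z_total = R + L = 1210 + j4.599 Ω = 1210∠0.2° Ω.
Step 4 — Source phasor: V = 5∠60.0° V = 2.5 + j4.33 V.
Step 5 — Ohm's law: I = V / Z_total = (2.5 + j4.33) / (1210 + j4.599) = 0.00208 + j0.003571 A.
Step 6 — Convert to polar: |I| = 0.004132 A, ∠I = 59.8°.

I = 0.004132∠59.8° A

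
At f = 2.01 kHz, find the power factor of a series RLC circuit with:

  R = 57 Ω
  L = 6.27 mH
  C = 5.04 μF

Step 1 — Angular frequency: ω = 2π·f = 2π·2010 = 1.263e+04 rad/s.
Step 2 — Component impedances:
  R: Z = R = 57 Ω
  L: Z = jωL = j·1.263e+04·0.00627 = 0 + j79.19 Ω
  C: Z = 1/(jωC) = -j/(ω·C) = 0 - j15.71 Ω
Step 3 — Series combination: Z_total = R + L + C = 57 + j63.47 Ω = 85.31∠48.1° Ω.
Step 4 — Power factor: PF = cos(φ) = Re(Z)/|Z| = 57/85.311 = 0.6681.
Step 5 — Type: Im(Z) = 63.47 ⇒ lagging (phase φ = 48.1°).

PF = 0.6681 (lagging, φ = 48.1°)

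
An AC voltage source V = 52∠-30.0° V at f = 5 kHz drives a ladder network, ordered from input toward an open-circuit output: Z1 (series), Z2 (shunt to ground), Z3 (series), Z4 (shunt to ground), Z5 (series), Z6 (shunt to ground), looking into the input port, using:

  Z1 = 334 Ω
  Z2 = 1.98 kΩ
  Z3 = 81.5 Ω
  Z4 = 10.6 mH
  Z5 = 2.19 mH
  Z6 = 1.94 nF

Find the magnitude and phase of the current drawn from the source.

Step 1 — Angular frequency: ω = 2π·f = 2π·5000 = 3.142e+04 rad/s.
Step 2 — Component impedances:
  Z1: Z = R = 334 Ω
  Z2: Z = R = 1980 Ω
  Z3: Z = R = 81.5 Ω
  Z4: Z = jωL = j·3.142e+04·0.0106 = 0 + j333 Ω
  Z5: Z = jωL = j·3.142e+04·0.00219 = 0 + j68.8 Ω
  Z6: Z = 1/(jωC) = -j/(ω·C) = 0 - j1.641e+04 Ω
Step 3 — Ladder network (open output): work backward from the far end, alternating series and parallel combinations. Z_in = 462.6 + j305.3 Ω = 554.3∠33.4° Ω.
Step 4 — Source phasor: V = 52∠-30.0° V = 45.03 - j26 V.
Step 5 — Ohm's law: I = V / Z_total = (45.03 - j26) / (462.6 + j305.3) = 0.04198 - j0.0839 A.
Step 6 — Convert to polar: |I| = 0.09382 A, ∠I = -63.4°.

I = 0.09382∠-63.4° A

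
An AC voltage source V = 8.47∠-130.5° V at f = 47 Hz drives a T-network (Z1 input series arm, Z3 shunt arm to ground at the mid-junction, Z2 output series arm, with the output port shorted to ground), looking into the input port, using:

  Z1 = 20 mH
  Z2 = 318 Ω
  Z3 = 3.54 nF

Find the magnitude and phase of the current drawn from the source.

Step 1 — Angular frequency: ω = 2π·f = 2π·47 = 295.3 rad/s.
Step 2 — Component impedances:
  Z1: Z = jωL = j·295.3·0.02 = 0 + j5.906 Ω
  Z2: Z = R = 318 Ω
  Z3: Z = 1/(jωC) = -j/(ω·C) = 0 - j9.566e+05 Ω
Step 3 — With the output port shorted to ground, the output series arm Z2 runs from the junction to ground; the shunt arm Z3 also runs from the junction to ground. They appear in parallel: Z3 || Z2 = 318 - j0.1057 Ω.
Step 4 — Series with input arm Z1: Z_in = Z1 + (Z3 || Z2) = 318 + j5.8 Ω = 318.1∠1.0° Ω.
Step 5 — Source phasor: V = 8.47∠-130.5° V = -5.501 - j6.441 V.
Step 6 — Ohm's law: I = V / Z_total = (-5.501 - j6.441) / (318 + j5.8) = -0.01766 - j0.01993 A.
Step 7 — Convert to polar: |I| = 0.02663 A, ∠I = -131.5°.

I = 0.02663∠-131.5° A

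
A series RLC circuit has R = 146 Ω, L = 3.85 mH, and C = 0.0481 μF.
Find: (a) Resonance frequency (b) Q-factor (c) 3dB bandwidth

Step 1 — Resonance: ω₀ = 1/√(LC) = 1/√(0.00385·4.81e-08) = 7.348e+04 rad/s.
Step 2 — f₀ = ω₀/(2π) = 1.17e+04 Hz.
Step 3 — Series Q: Q = ω₀L/R = 7.348e+04·0.00385/146 = 1.938.
Step 4 — Bandwidth: Δω = ω₀/Q = 3.792e+04 rad/s; BW = Δω/(2π) = 6035 Hz.

(a) f₀ = 1.17e+04 Hz  (b) Q = 1.938  (c) BW = 6035 Hz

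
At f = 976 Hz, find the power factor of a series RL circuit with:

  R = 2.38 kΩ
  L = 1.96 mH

Step 1 — Angular frequency: ω = 2π·f = 2π·976 = 6132 rad/s.
Step 2 — Component impedances:
  R: Z = R = 2380 Ω
  L: Z = jωL = j·6132·0.00196 = 0 + j12.02 Ω
Step 3 — Series combination: Z_total = R + L = 2380 + j12.02 Ω = 2380∠0.3° Ω.
Step 4 — Power factor: PF = cos(φ) = Re(Z)/|Z| = 2380/2380 = 1.
Step 5 — Type: Im(Z) = 12.02 ⇒ lagging (phase φ = 0.3°).

PF = 1 (lagging, φ = 0.3°)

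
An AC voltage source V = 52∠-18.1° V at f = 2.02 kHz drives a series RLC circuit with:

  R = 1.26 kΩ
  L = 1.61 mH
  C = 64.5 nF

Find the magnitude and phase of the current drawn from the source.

Step 1 — Angular frequency: ω = 2π·f = 2π·2020 = 1.269e+04 rad/s.
Step 2 — Component impedances:
  R: Z = R = 1260 Ω
  L: Z = jωL = j·1.269e+04·0.00161 = 0 + j20.43 Ω
  C: Z = 1/(jωC) = -j/(ω·C) = 0 - j1222 Ω
Step 3 — Series combination: Z_total = R + L + C = 1260 - j1201 Ω = 1741∠-43.6° Ω.
Step 4 — Source phasor: V = 52∠-18.1° V = 49.43 - j16.16 V.
Step 5 — Ohm's law: I = V / Z_total = (49.43 - j16.16) / (1260 - j1201) = 0.02696 + j0.01287 A.
Step 6 — Convert to polar: |I| = 0.02987 A, ∠I = 25.5°.

I = 0.02987∠25.5° A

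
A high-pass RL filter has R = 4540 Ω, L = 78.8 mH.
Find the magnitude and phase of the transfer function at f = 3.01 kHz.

Step 1 — Angular frequency: ω = 2π·3010 = 1.891e+04 rad/s.
Step 2 — Transfer function: H(jω) = jωL/(R + jωL).
Step 3 — Numerator jωL = j·1490; denominator R + jωL = 4540 + j1490.
Step 4 — H = 0.09727 + j0.2963.
Step 5 — Magnitude: |H| = 0.3119 (-10.1 dB); phase: φ = 71.8°.

|H| = 0.3119 (-10.1 dB), φ = 71.8°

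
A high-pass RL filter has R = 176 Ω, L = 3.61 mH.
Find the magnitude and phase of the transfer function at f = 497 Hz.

Step 1 — Angular frequency: ω = 2π·497 = 3123 rad/s.
Step 2 — Transfer function: H(jω) = jωL/(R + jωL).
Step 3 — Numerator jωL = j·11.27; denominator R + jωL = 176 + j11.27.
Step 4 — H = 0.004086 + j0.06379.
Step 5 — Magnitude: |H| = 0.06392 (-23.9 dB); phase: φ = 86.3°.

|H| = 0.06392 (-23.9 dB), φ = 86.3°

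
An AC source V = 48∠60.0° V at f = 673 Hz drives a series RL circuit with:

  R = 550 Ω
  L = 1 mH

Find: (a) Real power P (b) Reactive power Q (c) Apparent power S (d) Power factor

Step 1 — Angular frequency: ω = 2π·f = 2π·673 = 4229 rad/s.
Step 2 — Component impedances:
  R: Z = R = 550 Ω
  L: Z = jωL = j·4229·0.001 = 0 + j4.229 Ω
Step 3 — Series combination: Z_total = R + L = 550 + j4.229 Ω = 550∠0.4° Ω.
Step 4 — Source phasor: V = 48∠60.0° V = 24 + j41.57 V.
Step 5 — Current: I = V / Z = 0.04421 + j0.07524 A = 0.08727∠59.6° A.
Step 6 — Complex power: S = V·I* = 4.189 + j0.03221 VA.
Step 7 — Real power: P = Re(S) = 4.189 W.
Step 8 — Reactive power: Q = Im(S) = 0.03221 VAR.
Step 9 — Apparent power: |S| = 4.189 VA.
Step 10 — Power factor: PF = P/|S| = 1 (lagging).

(a) P = 4.189 W  (b) Q = 0.03221 VAR  (c) S = 4.189 VA  (d) PF = 1 (lagging)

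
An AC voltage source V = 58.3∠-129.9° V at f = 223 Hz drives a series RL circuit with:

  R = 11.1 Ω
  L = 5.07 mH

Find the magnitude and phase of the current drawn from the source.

Step 1 — Angular frequency: ω = 2π·f = 2π·223 = 1401 rad/s.
Step 2 — Component impedances:
  R: Z = R = 11.1 Ω
  L: Z = jωL = j·1401·0.00507 = 0 + j7.104 Ω
Step 3 — Series combination: Z_total = R + L = 11.1 + j7.104 Ω = 13.18∠32.6° Ω.
Step 4 — Source phasor: V = 58.3∠-129.9° V = -37.4 - j44.73 V.
Step 5 — Ohm's law: I = V / Z_total = (-37.4 - j44.73) / (11.1 + j7.104) = -4.22 - j1.329 A.
Step 6 — Convert to polar: |I| = 4.424 A, ∠I = -162.5°.

I = 4.424∠-162.5° A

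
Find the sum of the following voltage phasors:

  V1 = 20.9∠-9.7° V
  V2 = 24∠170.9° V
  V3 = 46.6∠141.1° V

Step 1 — Convert each phasor to rectangular form:
  V1 = 20.9·(cos(-9.7°) + j·sin(-9.7°)) = 20.6 - j3.521 V
  V2 = 24·(cos(170.9°) + j·sin(170.9°)) = -23.7 + j3.796 V
  V3 = 46.6·(cos(141.1°) + j·sin(141.1°)) = -36.27 + j29.26 V
Step 2 — Sum components: V_total = -39.36 + j29.54 V.
Step 3 — Convert to polar: |V_total| = 49.21 V, ∠V_total = 143.1°.

V_total = 49.21∠143.1° V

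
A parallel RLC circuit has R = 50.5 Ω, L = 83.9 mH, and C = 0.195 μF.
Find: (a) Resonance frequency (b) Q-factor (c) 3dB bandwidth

Step 1 — Resonance: ω₀ = 1/√(LC) = 1/√(0.0839·1.95e-07) = 7818 rad/s.
Step 2 — f₀ = ω₀/(2π) = 1244 Hz.
Step 3 — Parallel Q: Q = R/(ω₀L) = 50.5/(7818·0.0839) = 0.07699.
Step 4 — Bandwidth: Δω = ω₀/Q = 1.015e+05 rad/s; BW = Δω/(2π) = 1.616e+04 Hz.

(a) f₀ = 1244 Hz  (b) Q = 0.07699  (c) BW = 1.616e+04 Hz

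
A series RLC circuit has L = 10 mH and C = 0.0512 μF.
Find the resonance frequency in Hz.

Step 1 — Resonance condition Im(Z)=0 gives ω₀ = 1/√(LC).
Step 2 — ω₀ = 1/√(0.01·5.12e-08) = 4.419e+04 rad/s.
Step 3 — f₀ = ω₀/(2π) = 7034 Hz.

f₀ = 7034 Hz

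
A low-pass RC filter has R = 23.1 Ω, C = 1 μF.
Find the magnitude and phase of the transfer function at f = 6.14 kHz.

Step 1 — Angular frequency: ω = 2π·6140 = 3.858e+04 rad/s.
Step 2 — Transfer function: H(jω) = 1/(1 + jωRC).
Step 3 — Denominator: 1 + jωRC = 1 + j·3.858e+04·23.1·1e-06 = 1 + j0.8912.
Step 4 — H = 0.5574 - j0.4967.
Step 5 — Magnitude: |H| = 0.7466 (-2.5 dB); phase: φ = -41.7°.

|H| = 0.7466 (-2.5 dB), φ = -41.7°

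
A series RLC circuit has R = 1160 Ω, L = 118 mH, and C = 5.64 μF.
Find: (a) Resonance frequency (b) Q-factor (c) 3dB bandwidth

Step 1 — Resonance: ω₀ = 1/√(LC) = 1/√(0.118·5.64e-06) = 1226 rad/s.
Step 2 — f₀ = ω₀/(2π) = 195.1 Hz.
Step 3 — Series Q: Q = ω₀L/R = 1226·0.118/1160 = 0.1247.
Step 4 — Bandwidth: Δω = ω₀/Q = 9831 rad/s; BW = Δω/(2π) = 1565 Hz.

(a) f₀ = 195.1 Hz  (b) Q = 0.1247  (c) BW = 1565 Hz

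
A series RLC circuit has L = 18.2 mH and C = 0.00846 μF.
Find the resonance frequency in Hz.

Step 1 — Resonance condition Im(Z)=0 gives ω₀ = 1/√(LC).
Step 2 — ω₀ = 1/√(0.0182·8.46e-09) = 8.059e+04 rad/s.
Step 3 — f₀ = ω₀/(2π) = 1.283e+04 Hz.

f₀ = 1.283e+04 Hz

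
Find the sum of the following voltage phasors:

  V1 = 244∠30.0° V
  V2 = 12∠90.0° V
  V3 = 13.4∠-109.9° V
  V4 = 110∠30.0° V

Step 1 — Convert each phasor to rectangular form:
  V1 = 244·(cos(30.0°) + j·sin(30.0°)) = 211.3 + j122 V
  V2 = 12·(cos(90.0°) + j·sin(90.0°)) = 0 + j12 V
  V3 = 13.4·(cos(-109.9°) + j·sin(-109.9°)) = -4.561 - j12.6 V
  V4 = 110·(cos(30.0°) + j·sin(30.0°)) = 95.26 + j55 V
Step 2 — Sum components: V_total = 302 + j176.4 V.
Step 3 — Convert to polar: |V_total| = 349.8 V, ∠V_total = 30.3°.

V_total = 349.8∠30.3° V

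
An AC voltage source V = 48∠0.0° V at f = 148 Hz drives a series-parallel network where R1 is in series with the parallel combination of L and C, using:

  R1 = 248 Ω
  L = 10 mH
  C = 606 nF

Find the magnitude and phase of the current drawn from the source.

Step 1 — Angular frequency: ω = 2π·f = 2π·148 = 929.9 rad/s.
Step 2 — Component impedances:
  R1: Z = R = 248 Ω
  L: Z = jωL = j·929.9·0.01 = 0 + j9.299 Ω
  C: Z = 1/(jωC) = -j/(ω·C) = 0 - j1775 Ω
Step 3 — Parallel branch: L || C = 1/(1/L + 1/C) = 0 + j9.348 Ω.
Step 4 — Series with R1: Z_total = R1 + (L || C) = 248 + j9.348 Ω = 248.2∠2.2° Ω.
Step 5 — Source phasor: V = 48∠0.0° V = 48 V.
Step 6 — Ohm's law: I = V / Z_total = (48) / (248 + j9.348) = 0.1933 - j0.007285 A.
Step 7 — Convert to polar: |I| = 0.1934 A, ∠I = -2.2°.

I = 0.1934∠-2.2° A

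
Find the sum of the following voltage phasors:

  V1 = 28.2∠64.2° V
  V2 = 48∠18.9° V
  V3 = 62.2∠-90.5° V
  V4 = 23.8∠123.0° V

Step 1 — Convert each phasor to rectangular form:
  V1 = 28.2·(cos(64.2°) + j·sin(64.2°)) = 12.27 + j25.39 V
  V2 = 48·(cos(18.9°) + j·sin(18.9°)) = 45.41 + j15.55 V
  V3 = 62.2·(cos(-90.5°) + j·sin(-90.5°)) = -0.5428 - j62.2 V
  V4 = 23.8·(cos(123.0°) + j·sin(123.0°)) = -12.96 + j19.96 V
Step 2 — Sum components: V_total = 44.18 - j1.3 V.
Step 3 — Convert to polar: |V_total| = 44.2 V, ∠V_total = -1.7°.

V_total = 44.2∠-1.7° V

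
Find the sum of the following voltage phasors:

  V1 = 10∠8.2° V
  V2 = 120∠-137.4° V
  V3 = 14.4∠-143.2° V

Step 1 — Convert each phasor to rectangular form:
  V1 = 10·(cos(8.2°) + j·sin(8.2°)) = 9.898 + j1.426 V
  V2 = 120·(cos(-137.4°) + j·sin(-137.4°)) = -88.33 - j81.23 V
  V3 = 14.4·(cos(-143.2°) + j·sin(-143.2°)) = -11.53 - j8.626 V
Step 2 — Sum components: V_total = -89.96 - j88.42 V.
Step 3 — Convert to polar: |V_total| = 126.1 V, ∠V_total = -135.5°.

V_total = 126.1∠-135.5° V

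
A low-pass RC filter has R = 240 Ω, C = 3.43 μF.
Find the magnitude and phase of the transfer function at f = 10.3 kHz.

Step 1 — Angular frequency: ω = 2π·1.03e+04 = 6.472e+04 rad/s.
Step 2 — Transfer function: H(jω) = 1/(1 + jωRC).
Step 3 — Denominator: 1 + jωRC = 1 + j·6.472e+04·240·3.43e-06 = 1 + j53.27.
Step 4 — H = 0.0003522 - j0.01876.
Step 5 — Magnitude: |H| = 0.01877 (-34.5 dB); phase: φ = -88.9°.

|H| = 0.01877 (-34.5 dB), φ = -88.9°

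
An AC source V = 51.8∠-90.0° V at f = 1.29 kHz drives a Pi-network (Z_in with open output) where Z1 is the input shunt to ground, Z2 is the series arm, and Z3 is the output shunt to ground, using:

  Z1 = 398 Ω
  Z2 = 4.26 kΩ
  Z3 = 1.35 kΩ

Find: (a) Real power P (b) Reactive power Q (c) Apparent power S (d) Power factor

Step 1 — Angular frequency: ω = 2π·f = 2π·1290 = 8105 rad/s.
Step 2 — Component impedances:
  Z1: Z = R = 398 Ω
  Z2: Z = R = 4260 Ω
  Z3: Z = R = 1350 Ω
Step 3 — With open output, the series arm Z2 and the output shunt Z3 appear in series to ground: Z2 + Z3 = 5610 Ω.
Step 4 — Parallel with input shunt Z1: Z_in = Z1 || (Z2 + Z3) = 371.6 Ω = 371.6∠0.0° Ω.
Step 5 — Source phasor: V = 51.8∠-90.0° V = 0 - j51.8 V.
Step 6 — Current: I = V / Z = 0 - j0.1394 A = 0.1394∠-90.0° A.
Step 7 — Complex power: S = V·I* = 7.22 VA.
Step 8 — Real power: P = Re(S) = 7.22 W.
Step 9 — Reactive power: Q = Im(S) = 0 VAR.
Step 10 — Apparent power: |S| = 7.22 VA.
Step 11 — Power factor: PF = P/|S| = 1 (unity).

(a) P = 7.22 W  (b) Q = 0 VAR  (c) S = 7.22 VA  (d) PF = 1 (unity)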